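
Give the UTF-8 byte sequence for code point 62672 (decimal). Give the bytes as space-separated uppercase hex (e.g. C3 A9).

U+F4D0 = 0xF4D0 = 62672 decimal. In range U+0800–U+FFFF → 3-byte form: 1110xxxx 10xxxxxx 10xxxxxx.
Binary (16 bits): 1111010011010000.
Split 4+6+6: 1111 | 010011 | 010000.
Byte 1: 11101111 = 0xEF.
Byte 2: 10010011 = 0x93.
Byte 3: 10010000 = 0x90.

EF 93 90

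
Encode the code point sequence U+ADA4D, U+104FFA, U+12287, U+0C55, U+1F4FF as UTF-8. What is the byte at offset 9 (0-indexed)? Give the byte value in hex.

0x92

U+ADA4D → 4-byte form F2 AD A9 8D at offsets 0–3.
U+104FFA → 4-byte form F4 84 BF BA at offsets 4–7.
U+12287 → 4-byte form F0 92 8A 87 at offsets 8–11.
Offset 9 falls in char 3's range; it's byte 2 of F0 92 8A 87 = 0x92.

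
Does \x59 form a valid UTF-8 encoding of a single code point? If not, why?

Leading byte 0x59 = 01011001 → 1-byte form.

valid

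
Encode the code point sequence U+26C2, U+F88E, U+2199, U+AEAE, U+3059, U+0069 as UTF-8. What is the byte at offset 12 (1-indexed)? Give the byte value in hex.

1-indexed offset 12 is 0-indexed offset 11.
U+26C2 → 3-byte form E2 9B 82 at offsets 0–2.
U+F88E → 3-byte form EF A2 8E at offsets 3–5.
U+2199 → 3-byte form E2 86 99 at offsets 6–8.
U+AEAE → 3-byte form EA BA AE at offsets 9–11.
Offset 11 falls in char 4's range; it's byte 3 of EA BA AE = 0xAE.

0xAE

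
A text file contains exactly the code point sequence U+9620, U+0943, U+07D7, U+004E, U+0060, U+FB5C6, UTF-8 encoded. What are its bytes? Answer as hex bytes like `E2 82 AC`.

U+9620: 3-byte form → E9 98 A0.
U+0943: 3-byte form → E0 A5 83.
U+07D7: 2-byte form → DF 97.
U+004E: 1-byte form → 4E.
U+0060: 1-byte form → 60.
U+FB5C6: 4-byte form → F3 BB 97 86.
Concatenated (14 bytes): E9 98 A0 E0 A5 83 DF 97 4E 60 F3 BB 97 86.

E9 98 A0 E0 A5 83 DF 97 4E 60 F3 BB 97 86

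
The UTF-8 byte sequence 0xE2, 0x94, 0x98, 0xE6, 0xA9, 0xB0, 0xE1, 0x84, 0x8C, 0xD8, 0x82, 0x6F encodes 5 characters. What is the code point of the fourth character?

U+0602

Offset 0: leading byte 0xE2 = 11100010 → 3-byte char #1 = E2 94 98.
Offset 3: leading byte 0xE6 = 11100110 → 3-byte char #2 = E6 A9 B0.
Offset 6: leading byte 0xE1 = 11100001 → 3-byte char #3 = E1 84 8C.
Offset 9: leading byte 0xD8 = 11011000 → 2-byte char #4 = D8 82.
Leading byte 0xD8 = 11011000 matches 110xxxxx → 2-byte sequence.
Byte 1: 0xD8 = 11011000, payload 11000 (5 bits).
Byte 2: 0x82 = 10000010 (10xxxxxx ✓), payload 000010.
Concatenate: 11000000010 = 0x602 (11 bits → U+0602).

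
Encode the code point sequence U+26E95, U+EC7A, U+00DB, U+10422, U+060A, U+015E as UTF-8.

F0 A6 BA 95 EE B1 BA C3 9B F0 90 90 A2 D8 8A C5 9E

U+26E95: 4-byte form → F0 A6 BA 95.
U+EC7A: 3-byte form → EE B1 BA.
U+00DB: 2-byte form → C3 9B.
U+10422: 4-byte form → F0 90 90 A2.
U+060A: 2-byte form → D8 8A.
U+015E: 2-byte form → C5 9E.
Concatenated (17 bytes): F0 A6 BA 95 EE B1 BA C3 9B F0 90 90 A2 D8 8A C5 9E.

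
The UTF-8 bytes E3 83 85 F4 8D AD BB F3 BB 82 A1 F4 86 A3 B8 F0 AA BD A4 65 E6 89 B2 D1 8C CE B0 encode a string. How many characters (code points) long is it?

9

Byte at offset 0: 0xE3 = 11100011 → 3-byte char (#1). Advance 3.
Byte at offset 3: 0xF4 = 11110100 → 4-byte char (#2). Advance 4.
Byte at offset 7: 0xF3 = 11110011 → 4-byte char (#3). Advance 4.
Byte at offset 11: 0xF4 = 11110100 → 4-byte char (#4). Advance 4.
Byte at offset 15: 0xF0 = 11110000 → 4-byte char (#5). Advance 4.
Byte at offset 19: 0x65 = 01100101 → 1-byte char (#6). Advance 1.
Byte at offset 20: 0xE6 = 11100110 → 3-byte char (#7). Advance 3.
Byte at offset 23: 0xD1 = 11010001 → 2-byte char (#8). Advance 2.
Byte at offset 25: 0xCE = 11001110 → 2-byte char (#9). Advance 2.
Reached end at offset 27 after 9 code points.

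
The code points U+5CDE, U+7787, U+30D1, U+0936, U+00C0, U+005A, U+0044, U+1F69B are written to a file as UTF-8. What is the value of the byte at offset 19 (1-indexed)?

1-indexed offset 19 is 0-indexed offset 18.
U+5CDE → 3-byte form E5 B3 9E at offsets 0–2.
U+7787 → 3-byte form E7 9E 87 at offsets 3–5.
U+30D1 → 3-byte form E3 83 91 at offsets 6–8.
U+0936 → 3-byte form E0 A4 B6 at offsets 9–11.
U+00C0 → 2-byte form C3 80 at offsets 12–13.
U+005A → 1-byte form 5A at offsets 14–14.
U+0044 → 1-byte form 44 at offsets 15–15.
U+1F69B → 4-byte form F0 9F 9A 9B at offsets 16–19.
Offset 18 falls in char 8's range; it's byte 3 of F0 9F 9A 9B = 0x9A.

0x9A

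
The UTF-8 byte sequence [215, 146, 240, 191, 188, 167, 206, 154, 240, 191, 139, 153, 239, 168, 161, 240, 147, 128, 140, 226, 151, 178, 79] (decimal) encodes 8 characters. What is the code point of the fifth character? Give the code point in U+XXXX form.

Offset 0: leading byte 0xD7 = 11010111 → 2-byte char #1 = D7 92.
Offset 2: leading byte 0xF0 = 11110000 → 4-byte char #2 = F0 BF BC A7.
Offset 6: leading byte 0xCE = 11001110 → 2-byte char #3 = CE 9A.
Offset 8: leading byte 0xF0 = 11110000 → 4-byte char #4 = F0 BF 8B 99.
Offset 12: leading byte 0xEF = 11101111 → 3-byte char #5 = EF A8 A1.
Leading byte 0xEF = 11101111 matches 1110xxxx → 3-byte sequence.
Byte 1: 0xEF = 11101111, payload 1111 (4 bits).
Byte 2: 0xA8 = 10101000 (10xxxxxx ✓), payload 101000.
Byte 3: 0xA1 = 10100001 (10xxxxxx ✓), payload 100001.
Concatenate: 1111101000100001 = 0xFA21 (16 bits → U+FA21).

U+FA21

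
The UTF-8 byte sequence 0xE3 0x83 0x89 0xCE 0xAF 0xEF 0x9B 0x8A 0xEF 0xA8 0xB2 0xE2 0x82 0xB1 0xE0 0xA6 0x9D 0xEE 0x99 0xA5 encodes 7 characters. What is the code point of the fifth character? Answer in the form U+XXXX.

U+20B1

Offset 0: leading byte 0xE3 = 11100011 → 3-byte char #1 = E3 83 89.
Offset 3: leading byte 0xCE = 11001110 → 2-byte char #2 = CE AF.
Offset 5: leading byte 0xEF = 11101111 → 3-byte char #3 = EF 9B 8A.
Offset 8: leading byte 0xEF = 11101111 → 3-byte char #4 = EF A8 B2.
Offset 11: leading byte 0xE2 = 11100010 → 3-byte char #5 = E2 82 B1.
Leading byte 0xE2 = 11100010 matches 1110xxxx → 3-byte sequence.
Byte 1: 0xE2 = 11100010, payload 0010 (4 bits).
Byte 2: 0x82 = 10000010 (10xxxxxx ✓), payload 000010.
Byte 3: 0xB1 = 10110001 (10xxxxxx ✓), payload 110001.
Concatenate: 0010000010110001 = 0x20B1 (16 bits → U+20B1).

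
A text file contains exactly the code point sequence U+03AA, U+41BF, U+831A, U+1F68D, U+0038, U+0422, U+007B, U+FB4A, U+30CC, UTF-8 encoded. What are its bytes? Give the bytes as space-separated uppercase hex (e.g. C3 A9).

CE AA E4 86 BF E8 8C 9A F0 9F 9A 8D 38 D0 A2 7B EF AD 8A E3 83 8C

U+03AA: 2-byte form → CE AA.
U+41BF: 3-byte form → E4 86 BF.
U+831A: 3-byte form → E8 8C 9A.
U+1F68D: 4-byte form → F0 9F 9A 8D.
U+0038: 1-byte form → 38.
U+0422: 2-byte form → D0 A2.
U+007B: 1-byte form → 7B.
U+FB4A: 3-byte form → EF AD 8A.
U+30CC: 3-byte form → E3 83 8C.
Concatenated (22 bytes): CE AA E4 86 BF E8 8C 9A F0 9F 9A 8D 38 D0 A2 7B EF AD 8A E3 83 8C.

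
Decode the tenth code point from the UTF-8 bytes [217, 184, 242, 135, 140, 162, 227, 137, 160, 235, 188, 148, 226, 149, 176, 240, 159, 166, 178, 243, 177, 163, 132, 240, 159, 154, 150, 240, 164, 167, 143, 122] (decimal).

Offset 0: leading byte 0xD9 = 11011001 → 2-byte char #1 = D9 B8.
Offset 2: leading byte 0xF2 = 11110010 → 4-byte char #2 = F2 87 8C A2.
Offset 6: leading byte 0xE3 = 11100011 → 3-byte char #3 = E3 89 A0.
Offset 9: leading byte 0xEB = 11101011 → 3-byte char #4 = EB BC 94.
Offset 12: leading byte 0xE2 = 11100010 → 3-byte char #5 = E2 95 B0.
Offset 15: leading byte 0xF0 = 11110000 → 4-byte char #6 = F0 9F A6 B2.
Offset 19: leading byte 0xF3 = 11110011 → 4-byte char #7 = F3 B1 A3 84.
Offset 23: leading byte 0xF0 = 11110000 → 4-byte char #8 = F0 9F 9A 96.
Offset 27: leading byte 0xF0 = 11110000 → 4-byte char #9 = F0 A4 A7 8F.
Offset 31: leading byte 0x7A = 01111010 → 1-byte char #10 = 7A.
Leading byte 0x7A = 01111010 matches 0xxxxxxx → 1-byte sequence.
Byte 1: 0x7A = 01111010, payload 1111010 (7 bits).
Concatenate: 1111010 = 0x7A (7 bits → U+007A).

U+007A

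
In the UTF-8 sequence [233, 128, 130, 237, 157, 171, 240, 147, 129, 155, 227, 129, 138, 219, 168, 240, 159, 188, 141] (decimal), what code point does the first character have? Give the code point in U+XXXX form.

U+9002

Offset 0: leading byte 0xE9 = 11101001 → 3-byte char #1 = E9 80 82.
Leading byte 0xE9 = 11101001 matches 1110xxxx → 3-byte sequence.
Byte 1: 0xE9 = 11101001, payload 1001 (4 bits).
Byte 2: 0x80 = 10000000 (10xxxxxx ✓), payload 000000.
Byte 3: 0x82 = 10000010 (10xxxxxx ✓), payload 000010.
Concatenate: 1001000000000010 = 0x9002 (16 bits → U+9002).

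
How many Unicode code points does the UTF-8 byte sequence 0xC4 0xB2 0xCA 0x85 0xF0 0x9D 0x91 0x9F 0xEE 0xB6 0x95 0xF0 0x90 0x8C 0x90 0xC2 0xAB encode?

Byte at offset 0: 0xC4 = 11000100 → 2-byte char (#1). Advance 2.
Byte at offset 2: 0xCA = 11001010 → 2-byte char (#2). Advance 2.
Byte at offset 4: 0xF0 = 11110000 → 4-byte char (#3). Advance 4.
Byte at offset 8: 0xEE = 11101110 → 3-byte char (#4). Advance 3.
Byte at offset 11: 0xF0 = 11110000 → 4-byte char (#5). Advance 4.
Byte at offset 15: 0xC2 = 11000010 → 2-byte char (#6). Advance 2.
Reached end at offset 17 after 6 code points.

6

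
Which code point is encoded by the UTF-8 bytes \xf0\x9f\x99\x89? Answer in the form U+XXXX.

U+1F649

Leading byte 0xF0 = 11110000 matches 11110xxx → 4-byte sequence.
Byte 1: 0xF0 = 11110000, payload 000 (3 bits).
Byte 2: 0x9F = 10011111 (10xxxxxx ✓), payload 011111.
Byte 3: 0x99 = 10011001 (10xxxxxx ✓), payload 011001.
Byte 4: 0x89 = 10001001 (10xxxxxx ✓), payload 001001.
Concatenate: 000011111011001001001 = 0x1F649 (21 bits → U+1F649).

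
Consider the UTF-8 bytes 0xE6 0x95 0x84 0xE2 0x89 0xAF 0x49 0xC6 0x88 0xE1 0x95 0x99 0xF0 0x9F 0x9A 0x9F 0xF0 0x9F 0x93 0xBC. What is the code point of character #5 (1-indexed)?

U+1559

Offset 0: leading byte 0xE6 = 11100110 → 3-byte char #1 = E6 95 84.
Offset 3: leading byte 0xE2 = 11100010 → 3-byte char #2 = E2 89 AF.
Offset 6: leading byte 0x49 = 01001001 → 1-byte char #3 = 49.
Offset 7: leading byte 0xC6 = 11000110 → 2-byte char #4 = C6 88.
Offset 9: leading byte 0xE1 = 11100001 → 3-byte char #5 = E1 95 99.
Leading byte 0xE1 = 11100001 matches 1110xxxx → 3-byte sequence.
Byte 1: 0xE1 = 11100001, payload 0001 (4 bits).
Byte 2: 0x95 = 10010101 (10xxxxxx ✓), payload 010101.
Byte 3: 0x99 = 10011001 (10xxxxxx ✓), payload 011001.
Concatenate: 0001010101011001 = 0x1559 (16 bits → U+1559).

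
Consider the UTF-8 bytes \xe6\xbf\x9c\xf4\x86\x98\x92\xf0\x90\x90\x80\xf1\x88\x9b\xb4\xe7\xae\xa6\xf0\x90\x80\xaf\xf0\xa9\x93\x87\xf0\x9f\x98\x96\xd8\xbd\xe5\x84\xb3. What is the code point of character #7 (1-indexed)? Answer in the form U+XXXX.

Offset 0: leading byte 0xE6 = 11100110 → 3-byte char #1 = E6 BF 9C.
Offset 3: leading byte 0xF4 = 11110100 → 4-byte char #2 = F4 86 98 92.
Offset 7: leading byte 0xF0 = 11110000 → 4-byte char #3 = F0 90 90 80.
Offset 11: leading byte 0xF1 = 11110001 → 4-byte char #4 = F1 88 9B B4.
Offset 15: leading byte 0xE7 = 11100111 → 3-byte char #5 = E7 AE A6.
Offset 18: leading byte 0xF0 = 11110000 → 4-byte char #6 = F0 90 80 AF.
Offset 22: leading byte 0xF0 = 11110000 → 4-byte char #7 = F0 A9 93 87.
Leading byte 0xF0 = 11110000 matches 11110xxx → 4-byte sequence.
Byte 1: 0xF0 = 11110000, payload 000 (3 bits).
Byte 2: 0xA9 = 10101001 (10xxxxxx ✓), payload 101001.
Byte 3: 0x93 = 10010011 (10xxxxxx ✓), payload 010011.
Byte 4: 0x87 = 10000111 (10xxxxxx ✓), payload 000111.
Concatenate: 000101001010011000111 = 0x294C7 (21 bits → U+294C7).

U+294C7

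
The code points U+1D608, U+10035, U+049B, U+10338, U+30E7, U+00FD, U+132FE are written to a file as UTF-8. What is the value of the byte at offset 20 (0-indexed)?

U+1D608 → 4-byte form F0 9D 98 88 at offsets 0–3.
U+10035 → 4-byte form F0 90 80 B5 at offsets 4–7.
U+049B → 2-byte form D2 9B at offsets 8–9.
U+10338 → 4-byte form F0 90 8C B8 at offsets 10–13.
U+30E7 → 3-byte form E3 83 A7 at offsets 14–16.
U+00FD → 2-byte form C3 BD at offsets 17–18.
U+132FE → 4-byte form F0 93 8B BE at offsets 19–22.
Offset 20 falls in char 7's range; it's byte 2 of F0 93 8B BE = 0x93.

0x93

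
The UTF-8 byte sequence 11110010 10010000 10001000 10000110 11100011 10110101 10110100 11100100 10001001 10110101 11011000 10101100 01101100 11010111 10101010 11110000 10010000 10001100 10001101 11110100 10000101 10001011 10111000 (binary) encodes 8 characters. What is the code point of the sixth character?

U+05EA

Offset 0: leading byte 0xF2 = 11110010 → 4-byte char #1 = F2 90 88 86.
Offset 4: leading byte 0xE3 = 11100011 → 3-byte char #2 = E3 B5 B4.
Offset 7: leading byte 0xE4 = 11100100 → 3-byte char #3 = E4 89 B5.
Offset 10: leading byte 0xD8 = 11011000 → 2-byte char #4 = D8 AC.
Offset 12: leading byte 0x6C = 01101100 → 1-byte char #5 = 6C.
Offset 13: leading byte 0xD7 = 11010111 → 2-byte char #6 = D7 AA.
Leading byte 0xD7 = 11010111 matches 110xxxxx → 2-byte sequence.
Byte 1: 0xD7 = 11010111, payload 10111 (5 bits).
Byte 2: 0xAA = 10101010 (10xxxxxx ✓), payload 101010.
Concatenate: 10111101010 = 0x5EA (11 bits → U+05EA).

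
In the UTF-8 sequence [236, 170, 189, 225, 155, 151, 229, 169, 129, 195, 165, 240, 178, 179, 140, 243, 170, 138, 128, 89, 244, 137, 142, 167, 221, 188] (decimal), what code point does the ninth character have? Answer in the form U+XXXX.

U+077C

Offset 0: leading byte 0xEC = 11101100 → 3-byte char #1 = EC AA BD.
Offset 3: leading byte 0xE1 = 11100001 → 3-byte char #2 = E1 9B 97.
Offset 6: leading byte 0xE5 = 11100101 → 3-byte char #3 = E5 A9 81.
Offset 9: leading byte 0xC3 = 11000011 → 2-byte char #4 = C3 A5.
Offset 11: leading byte 0xF0 = 11110000 → 4-byte char #5 = F0 B2 B3 8C.
Offset 15: leading byte 0xF3 = 11110011 → 4-byte char #6 = F3 AA 8A 80.
Offset 19: leading byte 0x59 = 01011001 → 1-byte char #7 = 59.
Offset 20: leading byte 0xF4 = 11110100 → 4-byte char #8 = F4 89 8E A7.
Offset 24: leading byte 0xDD = 11011101 → 2-byte char #9 = DD BC.
Leading byte 0xDD = 11011101 matches 110xxxxx → 2-byte sequence.
Byte 1: 0xDD = 11011101, payload 11101 (5 bits).
Byte 2: 0xBC = 10111100 (10xxxxxx ✓), payload 111100.
Concatenate: 11101111100 = 0x77C (11 bits → U+077C).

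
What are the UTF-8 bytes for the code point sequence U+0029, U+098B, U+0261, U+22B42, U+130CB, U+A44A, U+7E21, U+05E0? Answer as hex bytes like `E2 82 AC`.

29 E0 A6 8B C9 A1 F0 A2 AD 82 F0 93 83 8B EA 91 8A E7 B8 A1 D7 A0

U+0029: 1-byte form → 29.
U+098B: 3-byte form → E0 A6 8B.
U+0261: 2-byte form → C9 A1.
U+22B42: 4-byte form → F0 A2 AD 82.
U+130CB: 4-byte form → F0 93 83 8B.
U+A44A: 3-byte form → EA 91 8A.
U+7E21: 3-byte form → E7 B8 A1.
U+05E0: 2-byte form → D7 A0.
Concatenated (22 bytes): 29 E0 A6 8B C9 A1 F0 A2 AD 82 F0 93 83 8B EA 91 8A E7 B8 A1 D7 A0.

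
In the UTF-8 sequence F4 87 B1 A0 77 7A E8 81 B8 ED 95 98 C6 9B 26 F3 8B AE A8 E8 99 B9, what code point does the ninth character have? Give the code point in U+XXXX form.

Offset 0: leading byte 0xF4 = 11110100 → 4-byte char #1 = F4 87 B1 A0.
Offset 4: leading byte 0x77 = 01110111 → 1-byte char #2 = 77.
Offset 5: leading byte 0x7A = 01111010 → 1-byte char #3 = 7A.
Offset 6: leading byte 0xE8 = 11101000 → 3-byte char #4 = E8 81 B8.
Offset 9: leading byte 0xED = 11101101 → 3-byte char #5 = ED 95 98.
Offset 12: leading byte 0xC6 = 11000110 → 2-byte char #6 = C6 9B.
Offset 14: leading byte 0x26 = 00100110 → 1-byte char #7 = 26.
Offset 15: leading byte 0xF3 = 11110011 → 4-byte char #8 = F3 8B AE A8.
Offset 19: leading byte 0xE8 = 11101000 → 3-byte char #9 = E8 99 B9.
Leading byte 0xE8 = 11101000 matches 1110xxxx → 3-byte sequence.
Byte 1: 0xE8 = 11101000, payload 1000 (4 bits).
Byte 2: 0x99 = 10011001 (10xxxxxx ✓), payload 011001.
Byte 3: 0xB9 = 10111001 (10xxxxxx ✓), payload 111001.
Concatenate: 1000011001111001 = 0x8679 (16 bits → U+8679).

U+8679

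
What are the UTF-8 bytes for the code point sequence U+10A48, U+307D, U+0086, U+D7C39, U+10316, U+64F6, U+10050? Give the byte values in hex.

U+10A48: 4-byte form → F0 90 A9 88.
U+307D: 3-byte form → E3 81 BD.
U+0086: 2-byte form → C2 86.
U+D7C39: 4-byte form → F3 97 B0 B9.
U+10316: 4-byte form → F0 90 8C 96.
U+64F6: 3-byte form → E6 93 B6.
U+10050: 4-byte form → F0 90 81 90.
Concatenated (24 bytes): F0 90 A9 88 E3 81 BD C2 86 F3 97 B0 B9 F0 90 8C 96 E6 93 B6 F0 90 81 90.

F0 90 A9 88 E3 81 BD C2 86 F3 97 B0 B9 F0 90 8C 96 E6 93 B6 F0 90 81 90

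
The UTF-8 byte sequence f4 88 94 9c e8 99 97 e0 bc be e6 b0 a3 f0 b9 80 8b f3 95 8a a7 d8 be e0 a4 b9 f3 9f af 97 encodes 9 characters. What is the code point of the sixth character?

Offset 0: leading byte 0xF4 = 11110100 → 4-byte char #1 = F4 88 94 9C.
Offset 4: leading byte 0xE8 = 11101000 → 3-byte char #2 = E8 99 97.
Offset 7: leading byte 0xE0 = 11100000 → 3-byte char #3 = E0 BC BE.
Offset 10: leading byte 0xE6 = 11100110 → 3-byte char #4 = E6 B0 A3.
Offset 13: leading byte 0xF0 = 11110000 → 4-byte char #5 = F0 B9 80 8B.
Offset 17: leading byte 0xF3 = 11110011 → 4-byte char #6 = F3 95 8A A7.
Leading byte 0xF3 = 11110011 matches 11110xxx → 4-byte sequence.
Byte 1: 0xF3 = 11110011, payload 011 (3 bits).
Byte 2: 0x95 = 10010101 (10xxxxxx ✓), payload 010101.
Byte 3: 0x8A = 10001010 (10xxxxxx ✓), payload 001010.
Byte 4: 0xA7 = 10100111 (10xxxxxx ✓), payload 100111.
Concatenate: 011010101001010100111 = 0xD52A7 (21 bits → U+D52A7).

U+D52A7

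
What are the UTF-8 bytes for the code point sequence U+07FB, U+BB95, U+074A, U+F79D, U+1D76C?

U+07FB: 2-byte form → DF BB.
U+BB95: 3-byte form → EB AE 95.
U+074A: 2-byte form → DD 8A.
U+F79D: 3-byte form → EF 9E 9D.
U+1D76C: 4-byte form → F0 9D 9D AC.
Concatenated (14 bytes): DF BB EB AE 95 DD 8A EF 9E 9D F0 9D 9D AC.

DF BB EB AE 95 DD 8A EF 9E 9D F0 9D 9D AC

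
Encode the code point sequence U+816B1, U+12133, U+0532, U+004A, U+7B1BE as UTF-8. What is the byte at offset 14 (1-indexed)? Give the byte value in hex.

1-indexed offset 14 is 0-indexed offset 13.
U+816B1 → 4-byte form F2 81 9A B1 at offsets 0–3.
U+12133 → 4-byte form F0 92 84 B3 at offsets 4–7.
U+0532 → 2-byte form D4 B2 at offsets 8–9.
U+004A → 1-byte form 4A at offsets 10–10.
U+7B1BE → 4-byte form F1 BB 86 BE at offsets 11–14.
Offset 13 falls in char 5's range; it's byte 3 of F1 BB 86 BE = 0x86.

0x86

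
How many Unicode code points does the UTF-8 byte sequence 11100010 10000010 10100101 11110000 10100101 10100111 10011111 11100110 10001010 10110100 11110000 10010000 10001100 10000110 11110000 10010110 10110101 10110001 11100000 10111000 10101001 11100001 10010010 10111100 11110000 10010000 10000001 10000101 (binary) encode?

Byte at offset 0: 0xE2 = 11100010 → 3-byte char (#1). Advance 3.
Byte at offset 3: 0xF0 = 11110000 → 4-byte char (#2). Advance 4.
Byte at offset 7: 0xE6 = 11100110 → 3-byte char (#3). Advance 3.
Byte at offset 10: 0xF0 = 11110000 → 4-byte char (#4). Advance 4.
Byte at offset 14: 0xF0 = 11110000 → 4-byte char (#5). Advance 4.
Byte at offset 18: 0xE0 = 11100000 → 3-byte char (#6). Advance 3.
Byte at offset 21: 0xE1 = 11100001 → 3-byte char (#7). Advance 3.
Byte at offset 24: 0xF0 = 11110000 → 4-byte char (#8). Advance 4.
Reached end at offset 28 after 8 code points.

8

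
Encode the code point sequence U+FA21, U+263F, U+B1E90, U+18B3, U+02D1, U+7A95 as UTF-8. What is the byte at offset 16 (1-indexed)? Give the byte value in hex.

0xE7

1-indexed offset 16 is 0-indexed offset 15.
U+FA21 → 3-byte form EF A8 A1 at offsets 0–2.
U+263F → 3-byte form E2 98 BF at offsets 3–5.
U+B1E90 → 4-byte form F2 B1 BA 90 at offsets 6–9.
U+18B3 → 3-byte form E1 A2 B3 at offsets 10–12.
U+02D1 → 2-byte form CB 91 at offsets 13–14.
U+7A95 → 3-byte form E7 AA 95 at offsets 15–17.
Offset 15 falls in char 6's range; it's byte 1 of E7 AA 95 = 0xE7.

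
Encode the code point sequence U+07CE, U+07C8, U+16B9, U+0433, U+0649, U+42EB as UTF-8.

DF 8E DF 88 E1 9A B9 D0 B3 D9 89 E4 8B AB

U+07CE: 2-byte form → DF 8E.
U+07C8: 2-byte form → DF 88.
U+16B9: 3-byte form → E1 9A B9.
U+0433: 2-byte form → D0 B3.
U+0649: 2-byte form → D9 89.
U+42EB: 3-byte form → E4 8B AB.
Concatenated (14 bytes): DF 8E DF 88 E1 9A B9 D0 B3 D9 89 E4 8B AB.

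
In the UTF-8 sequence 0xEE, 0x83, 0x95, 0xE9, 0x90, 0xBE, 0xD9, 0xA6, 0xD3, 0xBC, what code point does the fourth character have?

U+04FC

Offset 0: leading byte 0xEE = 11101110 → 3-byte char #1 = EE 83 95.
Offset 3: leading byte 0xE9 = 11101001 → 3-byte char #2 = E9 90 BE.
Offset 6: leading byte 0xD9 = 11011001 → 2-byte char #3 = D9 A6.
Offset 8: leading byte 0xD3 = 11010011 → 2-byte char #4 = D3 BC.
Leading byte 0xD3 = 11010011 matches 110xxxxx → 2-byte sequence.
Byte 1: 0xD3 = 11010011, payload 10011 (5 bits).
Byte 2: 0xBC = 10111100 (10xxxxxx ✓), payload 111100.
Concatenate: 10011111100 = 0x4FC (11 bits → U+04FC).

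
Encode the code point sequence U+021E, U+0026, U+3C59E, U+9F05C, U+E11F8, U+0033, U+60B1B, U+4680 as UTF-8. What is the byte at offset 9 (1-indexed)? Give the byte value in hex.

1-indexed offset 9 is 0-indexed offset 8.
U+021E → 2-byte form C8 9E at offsets 0–1.
U+0026 → 1-byte form 26 at offsets 2–2.
U+3C59E → 4-byte form F0 BC 96 9E at offsets 3–6.
U+9F05C → 4-byte form F2 9F 81 9C at offsets 7–10.
Offset 8 falls in char 4's range; it's byte 2 of F2 9F 81 9C = 0x9F.

0x9F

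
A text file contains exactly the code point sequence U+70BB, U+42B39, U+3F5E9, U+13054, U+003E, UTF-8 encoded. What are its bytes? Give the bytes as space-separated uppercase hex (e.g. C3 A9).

U+70BB: 3-byte form → E7 82 BB.
U+42B39: 4-byte form → F1 82 AC B9.
U+3F5E9: 4-byte form → F0 BF 97 A9.
U+13054: 4-byte form → F0 93 81 94.
U+003E: 1-byte form → 3E.
Concatenated (16 bytes): E7 82 BB F1 82 AC B9 F0 BF 97 A9 F0 93 81 94 3E.

E7 82 BB F1 82 AC B9 F0 BF 97 A9 F0 93 81 94 3E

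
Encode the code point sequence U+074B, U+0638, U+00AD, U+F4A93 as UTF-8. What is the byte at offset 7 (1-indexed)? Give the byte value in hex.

0xF3

1-indexed offset 7 is 0-indexed offset 6.
U+074B → 2-byte form DD 8B at offsets 0–1.
U+0638 → 2-byte form D8 B8 at offsets 2–3.
U+00AD → 2-byte form C2 AD at offsets 4–5.
U+F4A93 → 4-byte form F3 B4 AA 93 at offsets 6–9.
Offset 6 falls in char 4's range; it's byte 1 of F3 B4 AA 93 = 0xF3.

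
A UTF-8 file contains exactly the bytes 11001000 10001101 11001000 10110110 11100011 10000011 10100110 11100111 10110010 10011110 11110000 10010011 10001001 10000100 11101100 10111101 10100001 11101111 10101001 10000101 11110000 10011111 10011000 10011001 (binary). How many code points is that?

Byte at offset 0: 0xC8 = 11001000 → 2-byte char (#1). Advance 2.
Byte at offset 2: 0xC8 = 11001000 → 2-byte char (#2). Advance 2.
Byte at offset 4: 0xE3 = 11100011 → 3-byte char (#3). Advance 3.
Byte at offset 7: 0xE7 = 11100111 → 3-byte char (#4). Advance 3.
Byte at offset 10: 0xF0 = 11110000 → 4-byte char (#5). Advance 4.
Byte at offset 14: 0xEC = 11101100 → 3-byte char (#6). Advance 3.
Byte at offset 17: 0xEF = 11101111 → 3-byte char (#7). Advance 3.
Byte at offset 20: 0xF0 = 11110000 → 4-byte char (#8). Advance 4.
Reached end at offset 24 after 8 code points.

8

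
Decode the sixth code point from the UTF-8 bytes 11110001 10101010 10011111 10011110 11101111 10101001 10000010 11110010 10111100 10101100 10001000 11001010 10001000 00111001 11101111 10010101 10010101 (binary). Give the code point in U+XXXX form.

Offset 0: leading byte 0xF1 = 11110001 → 4-byte char #1 = F1 AA 9F 9E.
Offset 4: leading byte 0xEF = 11101111 → 3-byte char #2 = EF A9 82.
Offset 7: leading byte 0xF2 = 11110010 → 4-byte char #3 = F2 BC AC 88.
Offset 11: leading byte 0xCA = 11001010 → 2-byte char #4 = CA 88.
Offset 13: leading byte 0x39 = 00111001 → 1-byte char #5 = 39.
Offset 14: leading byte 0xEF = 11101111 → 3-byte char #6 = EF 95 95.
Leading byte 0xEF = 11101111 matches 1110xxxx → 3-byte sequence.
Byte 1: 0xEF = 11101111, payload 1111 (4 bits).
Byte 2: 0x95 = 10010101 (10xxxxxx ✓), payload 010101.
Byte 3: 0x95 = 10010101 (10xxxxxx ✓), payload 010101.
Concatenate: 1111010101010101 = 0xF555 (16 bits → U+F555).

U+F555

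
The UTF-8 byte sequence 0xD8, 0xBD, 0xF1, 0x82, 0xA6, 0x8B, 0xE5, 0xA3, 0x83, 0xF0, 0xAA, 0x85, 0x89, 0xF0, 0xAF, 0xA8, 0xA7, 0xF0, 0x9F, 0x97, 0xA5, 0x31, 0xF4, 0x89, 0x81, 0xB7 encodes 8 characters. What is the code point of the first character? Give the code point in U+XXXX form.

U+063D

Offset 0: leading byte 0xD8 = 11011000 → 2-byte char #1 = D8 BD.
Leading byte 0xD8 = 11011000 matches 110xxxxx → 2-byte sequence.
Byte 1: 0xD8 = 11011000, payload 11000 (5 bits).
Byte 2: 0xBD = 10111101 (10xxxxxx ✓), payload 111101.
Concatenate: 11000111101 = 0x63D (11 bits → U+063D).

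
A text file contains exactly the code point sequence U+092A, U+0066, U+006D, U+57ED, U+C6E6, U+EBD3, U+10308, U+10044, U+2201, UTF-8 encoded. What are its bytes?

E0 A4 AA 66 6D E5 9F AD EC 9B A6 EE AF 93 F0 90 8C 88 F0 90 81 84 E2 88 81

U+092A: 3-byte form → E0 A4 AA.
U+0066: 1-byte form → 66.
U+006D: 1-byte form → 6D.
U+57ED: 3-byte form → E5 9F AD.
U+C6E6: 3-byte form → EC 9B A6.
U+EBD3: 3-byte form → EE AF 93.
U+10308: 4-byte form → F0 90 8C 88.
U+10044: 4-byte form → F0 90 81 84.
U+2201: 3-byte form → E2 88 81.
Concatenated (25 bytes): E0 A4 AA 66 6D E5 9F AD EC 9B A6 EE AF 93 F0 90 8C 88 F0 90 81 84 E2 88 81.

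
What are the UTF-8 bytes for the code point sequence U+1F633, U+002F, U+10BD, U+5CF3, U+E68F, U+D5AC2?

U+1F633: 4-byte form → F0 9F 98 B3.
U+002F: 1-byte form → 2F.
U+10BD: 3-byte form → E1 82 BD.
U+5CF3: 3-byte form → E5 B3 B3.
U+E68F: 3-byte form → EE 9A 8F.
U+D5AC2: 4-byte form → F3 95 AB 82.
Concatenated (18 bytes): F0 9F 98 B3 2F E1 82 BD E5 B3 B3 EE 9A 8F F3 95 AB 82.

F0 9F 98 B3 2F E1 82 BD E5 B3 B3 EE 9A 8F F3 95 AB 82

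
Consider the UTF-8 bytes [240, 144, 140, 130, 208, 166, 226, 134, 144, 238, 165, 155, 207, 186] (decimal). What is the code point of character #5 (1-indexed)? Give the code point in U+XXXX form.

Offset 0: leading byte 0xF0 = 11110000 → 4-byte char #1 = F0 90 8C 82.
Offset 4: leading byte 0xD0 = 11010000 → 2-byte char #2 = D0 A6.
Offset 6: leading byte 0xE2 = 11100010 → 3-byte char #3 = E2 86 90.
Offset 9: leading byte 0xEE = 11101110 → 3-byte char #4 = EE A5 9B.
Offset 12: leading byte 0xCF = 11001111 → 2-byte char #5 = CF BA.
Leading byte 0xCF = 11001111 matches 110xxxxx → 2-byte sequence.
Byte 1: 0xCF = 11001111, payload 01111 (5 bits).
Byte 2: 0xBA = 10111010 (10xxxxxx ✓), payload 111010.
Concatenate: 01111111010 = 0x3FA (11 bits → U+03FA).

U+03FA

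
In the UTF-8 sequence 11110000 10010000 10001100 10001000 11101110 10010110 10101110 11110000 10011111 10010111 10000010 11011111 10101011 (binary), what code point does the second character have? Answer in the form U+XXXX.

U+E5AE

Offset 0: leading byte 0xF0 = 11110000 → 4-byte char #1 = F0 90 8C 88.
Offset 4: leading byte 0xEE = 11101110 → 3-byte char #2 = EE 96 AE.
Leading byte 0xEE = 11101110 matches 1110xxxx → 3-byte sequence.
Byte 1: 0xEE = 11101110, payload 1110 (4 bits).
Byte 2: 0x96 = 10010110 (10xxxxxx ✓), payload 010110.
Byte 3: 0xAE = 10101110 (10xxxxxx ✓), payload 101110.
Concatenate: 1110010110101110 = 0xE5AE (16 bits → U+E5AE).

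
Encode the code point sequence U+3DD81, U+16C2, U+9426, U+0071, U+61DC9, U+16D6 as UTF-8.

U+3DD81: 4-byte form → F0 BD B6 81.
U+16C2: 3-byte form → E1 9B 82.
U+9426: 3-byte form → E9 90 A6.
U+0071: 1-byte form → 71.
U+61DC9: 4-byte form → F1 A1 B7 89.
U+16D6: 3-byte form → E1 9B 96.
Concatenated (18 bytes): F0 BD B6 81 E1 9B 82 E9 90 A6 71 F1 A1 B7 89 E1 9B 96.

F0 BD B6 81 E1 9B 82 E9 90 A6 71 F1 A1 B7 89 E1 9B 96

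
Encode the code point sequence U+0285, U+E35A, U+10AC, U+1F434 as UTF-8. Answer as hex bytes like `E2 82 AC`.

U+0285: 2-byte form → CA 85.
U+E35A: 3-byte form → EE 8D 9A.
U+10AC: 3-byte form → E1 82 AC.
U+1F434: 4-byte form → F0 9F 90 B4.
Concatenated (12 bytes): CA 85 EE 8D 9A E1 82 AC F0 9F 90 B4.

CA 85 EE 8D 9A E1 82 AC F0 9F 90 B4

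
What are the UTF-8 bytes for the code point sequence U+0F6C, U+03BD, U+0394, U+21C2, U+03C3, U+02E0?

E0 BD AC CE BD CE 94 E2 87 82 CF 83 CB A0

U+0F6C: 3-byte form → E0 BD AC.
U+03BD: 2-byte form → CE BD.
U+0394: 2-byte form → CE 94.
U+21C2: 3-byte form → E2 87 82.
U+03C3: 2-byte form → CF 83.
U+02E0: 2-byte form → CB A0.
Concatenated (14 bytes): E0 BD AC CE BD CE 94 E2 87 82 CF 83 CB A0.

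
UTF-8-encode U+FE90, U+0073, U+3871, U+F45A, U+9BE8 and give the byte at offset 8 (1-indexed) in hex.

0xEF

1-indexed offset 8 is 0-indexed offset 7.
U+FE90 → 3-byte form EF BA 90 at offsets 0–2.
U+0073 → 1-byte form 73 at offsets 3–3.
U+3871 → 3-byte form E3 A1 B1 at offsets 4–6.
U+F45A → 3-byte form EF 91 9A at offsets 7–9.
Offset 7 falls in char 4's range; it's byte 1 of EF 91 9A = 0xEF.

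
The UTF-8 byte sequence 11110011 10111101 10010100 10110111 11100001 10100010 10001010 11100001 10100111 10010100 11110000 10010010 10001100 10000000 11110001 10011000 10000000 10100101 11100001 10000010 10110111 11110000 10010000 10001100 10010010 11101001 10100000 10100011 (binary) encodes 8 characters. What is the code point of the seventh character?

U+10312

Offset 0: leading byte 0xF3 = 11110011 → 4-byte char #1 = F3 BD 94 B7.
Offset 4: leading byte 0xE1 = 11100001 → 3-byte char #2 = E1 A2 8A.
Offset 7: leading byte 0xE1 = 11100001 → 3-byte char #3 = E1 A7 94.
Offset 10: leading byte 0xF0 = 11110000 → 4-byte char #4 = F0 92 8C 80.
Offset 14: leading byte 0xF1 = 11110001 → 4-byte char #5 = F1 98 80 A5.
Offset 18: leading byte 0xE1 = 11100001 → 3-byte char #6 = E1 82 B7.
Offset 21: leading byte 0xF0 = 11110000 → 4-byte char #7 = F0 90 8C 92.
Leading byte 0xF0 = 11110000 matches 11110xxx → 4-byte sequence.
Byte 1: 0xF0 = 11110000, payload 000 (3 bits).
Byte 2: 0x90 = 10010000 (10xxxxxx ✓), payload 010000.
Byte 3: 0x8C = 10001100 (10xxxxxx ✓), payload 001100.
Byte 4: 0x92 = 10010010 (10xxxxxx ✓), payload 010010.
Concatenate: 000010000001100010010 = 0x10312 (21 bits → U+10312).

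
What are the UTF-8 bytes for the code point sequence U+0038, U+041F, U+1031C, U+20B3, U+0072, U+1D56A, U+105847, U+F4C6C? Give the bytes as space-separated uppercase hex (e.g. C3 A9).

38 D0 9F F0 90 8C 9C E2 82 B3 72 F0 9D 95 AA F4 85 A1 87 F3 B4 B1 AC

U+0038: 1-byte form → 38.
U+041F: 2-byte form → D0 9F.
U+1031C: 4-byte form → F0 90 8C 9C.
U+20B3: 3-byte form → E2 82 B3.
U+0072: 1-byte form → 72.
U+1D56A: 4-byte form → F0 9D 95 AA.
U+105847: 4-byte form → F4 85 A1 87.
U+F4C6C: 4-byte form → F3 B4 B1 AC.
Concatenated (23 bytes): 38 D0 9F F0 90 8C 9C E2 82 B3 72 F0 9D 95 AA F4 85 A1 87 F3 B4 B1 AC.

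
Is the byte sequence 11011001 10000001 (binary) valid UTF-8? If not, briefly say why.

valid

Leading byte 0xD9 = 11011001 → 2-byte form.
Continuation bytes 0x81=10000001 all match 10xxxxxx.
Decoded value 0x641 is ≥ 0x80 (shortest form) and not a surrogate.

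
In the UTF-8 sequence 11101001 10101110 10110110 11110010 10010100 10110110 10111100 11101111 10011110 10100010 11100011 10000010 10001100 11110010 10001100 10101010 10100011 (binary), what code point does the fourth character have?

U+308C

Offset 0: leading byte 0xE9 = 11101001 → 3-byte char #1 = E9 AE B6.
Offset 3: leading byte 0xF2 = 11110010 → 4-byte char #2 = F2 94 B6 BC.
Offset 7: leading byte 0xEF = 11101111 → 3-byte char #3 = EF 9E A2.
Offset 10: leading byte 0xE3 = 11100011 → 3-byte char #4 = E3 82 8C.
Leading byte 0xE3 = 11100011 matches 1110xxxx → 3-byte sequence.
Byte 1: 0xE3 = 11100011, payload 0011 (4 bits).
Byte 2: 0x82 = 10000010 (10xxxxxx ✓), payload 000010.
Byte 3: 0x8C = 10001100 (10xxxxxx ✓), payload 001100.
Concatenate: 0011000010001100 = 0x308C (16 bits → U+308C).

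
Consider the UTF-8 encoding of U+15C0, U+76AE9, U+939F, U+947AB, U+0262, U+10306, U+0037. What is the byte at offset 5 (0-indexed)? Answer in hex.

0xAB

U+15C0 → 3-byte form E1 97 80 at offsets 0–2.
U+76AE9 → 4-byte form F1 B6 AB A9 at offsets 3–6.
Offset 5 falls in char 2's range; it's byte 3 of F1 B6 AB A9 = 0xAB.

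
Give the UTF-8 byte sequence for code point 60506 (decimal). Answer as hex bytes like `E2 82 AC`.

U+EC5A = 0xEC5A = 60506 decimal. In range U+0800–U+FFFF → 3-byte form: 1110xxxx 10xxxxxx 10xxxxxx.
Binary (16 bits): 1110110001011010.
Split 4+6+6: 1110 | 110001 | 011010.
Byte 1: 11101110 = 0xEE.
Byte 2: 10110001 = 0xB1.
Byte 3: 10011010 = 0x9A.

EE B1 9A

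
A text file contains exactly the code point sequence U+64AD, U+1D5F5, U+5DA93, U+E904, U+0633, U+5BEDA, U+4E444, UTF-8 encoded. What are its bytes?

U+64AD: 3-byte form → E6 92 AD.
U+1D5F5: 4-byte form → F0 9D 97 B5.
U+5DA93: 4-byte form → F1 9D AA 93.
U+E904: 3-byte form → EE A4 84.
U+0633: 2-byte form → D8 B3.
U+5BEDA: 4-byte form → F1 9B BB 9A.
U+4E444: 4-byte form → F1 8E 91 84.
Concatenated (24 bytes): E6 92 AD F0 9D 97 B5 F1 9D AA 93 EE A4 84 D8 B3 F1 9B BB 9A F1 8E 91 84.

E6 92 AD F0 9D 97 B5 F1 9D AA 93 EE A4 84 D8 B3 F1 9B BB 9A F1 8E 91 84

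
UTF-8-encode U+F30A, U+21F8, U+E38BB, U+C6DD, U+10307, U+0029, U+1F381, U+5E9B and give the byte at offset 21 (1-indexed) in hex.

0x8E

1-indexed offset 21 is 0-indexed offset 20.
U+F30A → 3-byte form EF 8C 8A at offsets 0–2.
U+21F8 → 3-byte form E2 87 B8 at offsets 3–5.
U+E38BB → 4-byte form F3 A3 A2 BB at offsets 6–9.
U+C6DD → 3-byte form EC 9B 9D at offsets 10–12.
U+10307 → 4-byte form F0 90 8C 87 at offsets 13–16.
U+0029 → 1-byte form 29 at offsets 17–17.
U+1F381 → 4-byte form F0 9F 8E 81 at offsets 18–21.
Offset 20 falls in char 7's range; it's byte 3 of F0 9F 8E 81 = 0x8E.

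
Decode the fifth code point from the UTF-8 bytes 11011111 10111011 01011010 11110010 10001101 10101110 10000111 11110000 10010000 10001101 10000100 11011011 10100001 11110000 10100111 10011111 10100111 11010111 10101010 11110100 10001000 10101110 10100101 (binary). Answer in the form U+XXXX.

Offset 0: leading byte 0xDF = 11011111 → 2-byte char #1 = DF BB.
Offset 2: leading byte 0x5A = 01011010 → 1-byte char #2 = 5A.
Offset 3: leading byte 0xF2 = 11110010 → 4-byte char #3 = F2 8D AE 87.
Offset 7: leading byte 0xF0 = 11110000 → 4-byte char #4 = F0 90 8D 84.
Offset 11: leading byte 0xDB = 11011011 → 2-byte char #5 = DB A1.
Leading byte 0xDB = 11011011 matches 110xxxxx → 2-byte sequence.
Byte 1: 0xDB = 11011011, payload 11011 (5 bits).
Byte 2: 0xA1 = 10100001 (10xxxxxx ✓), payload 100001.
Concatenate: 11011100001 = 0x6E1 (11 bits → U+06E1).

U+06E1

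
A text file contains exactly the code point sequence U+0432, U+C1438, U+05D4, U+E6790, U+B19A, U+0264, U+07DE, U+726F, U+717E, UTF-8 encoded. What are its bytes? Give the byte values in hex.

U+0432: 2-byte form → D0 B2.
U+C1438: 4-byte form → F3 81 90 B8.
U+05D4: 2-byte form → D7 94.
U+E6790: 4-byte form → F3 A6 9E 90.
U+B19A: 3-byte form → EB 86 9A.
U+0264: 2-byte form → C9 A4.
U+07DE: 2-byte form → DF 9E.
U+726F: 3-byte form → E7 89 AF.
U+717E: 3-byte form → E7 85 BE.
Concatenated (25 bytes): D0 B2 F3 81 90 B8 D7 94 F3 A6 9E 90 EB 86 9A C9 A4 DF 9E E7 89 AF E7 85 BE.

D0 B2 F3 81 90 B8 D7 94 F3 A6 9E 90 EB 86 9A C9 A4 DF 9E E7 89 AF E7 85 BE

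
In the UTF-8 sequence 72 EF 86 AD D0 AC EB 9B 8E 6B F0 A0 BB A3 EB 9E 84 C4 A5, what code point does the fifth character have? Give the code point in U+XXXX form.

U+006B

Offset 0: leading byte 0x72 = 01110010 → 1-byte char #1 = 72.
Offset 1: leading byte 0xEF = 11101111 → 3-byte char #2 = EF 86 AD.
Offset 4: leading byte 0xD0 = 11010000 → 2-byte char #3 = D0 AC.
Offset 6: leading byte 0xEB = 11101011 → 3-byte char #4 = EB 9B 8E.
Offset 9: leading byte 0x6B = 01101011 → 1-byte char #5 = 6B.
Leading byte 0x6B = 01101011 matches 0xxxxxxx → 1-byte sequence.
Byte 1: 0x6B = 01101011, payload 1101011 (7 bits).
Concatenate: 1101011 = 0x6B (7 bits → U+006B).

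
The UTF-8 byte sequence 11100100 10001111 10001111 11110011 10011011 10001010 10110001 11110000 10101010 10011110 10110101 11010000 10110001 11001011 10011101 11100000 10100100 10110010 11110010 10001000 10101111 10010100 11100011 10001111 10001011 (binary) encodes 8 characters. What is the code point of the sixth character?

Offset 0: leading byte 0xE4 = 11100100 → 3-byte char #1 = E4 8F 8F.
Offset 3: leading byte 0xF3 = 11110011 → 4-byte char #2 = F3 9B 8A B1.
Offset 7: leading byte 0xF0 = 11110000 → 4-byte char #3 = F0 AA 9E B5.
Offset 11: leading byte 0xD0 = 11010000 → 2-byte char #4 = D0 B1.
Offset 13: leading byte 0xCB = 11001011 → 2-byte char #5 = CB 9D.
Offset 15: leading byte 0xE0 = 11100000 → 3-byte char #6 = E0 A4 B2.
Leading byte 0xE0 = 11100000 matches 1110xxxx → 3-byte sequence.
Byte 1: 0xE0 = 11100000, payload 0000 (4 bits).
Byte 2: 0xA4 = 10100100 (10xxxxxx ✓), payload 100100.
Byte 3: 0xB2 = 10110010 (10xxxxxx ✓), payload 110010.
Concatenate: 0000100100110010 = 0x932 (16 bits → U+0932).

U+0932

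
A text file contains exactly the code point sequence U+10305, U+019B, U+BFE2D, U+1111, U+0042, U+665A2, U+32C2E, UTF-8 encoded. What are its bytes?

U+10305: 4-byte form → F0 90 8C 85.
U+019B: 2-byte form → C6 9B.
U+BFE2D: 4-byte form → F2 BF B8 AD.
U+1111: 3-byte form → E1 84 91.
U+0042: 1-byte form → 42.
U+665A2: 4-byte form → F1 A6 96 A2.
U+32C2E: 4-byte form → F0 B2 B0 AE.
Concatenated (22 bytes): F0 90 8C 85 C6 9B F2 BF B8 AD E1 84 91 42 F1 A6 96 A2 F0 B2 B0 AE.

F0 90 8C 85 C6 9B F2 BF B8 AD E1 84 91 42 F1 A6 96 A2 F0 B2 B0 AE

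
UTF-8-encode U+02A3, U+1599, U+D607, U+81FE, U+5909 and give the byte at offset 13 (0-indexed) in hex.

U+02A3 → 2-byte form CA A3 at offsets 0–1.
U+1599 → 3-byte form E1 96 99 at offsets 2–4.
U+D607 → 3-byte form ED 98 87 at offsets 5–7.
U+81FE → 3-byte form E8 87 BE at offsets 8–10.
U+5909 → 3-byte form E5 A4 89 at offsets 11–13.
Offset 13 falls in char 5's range; it's byte 3 of E5 A4 89 = 0x89.

0x89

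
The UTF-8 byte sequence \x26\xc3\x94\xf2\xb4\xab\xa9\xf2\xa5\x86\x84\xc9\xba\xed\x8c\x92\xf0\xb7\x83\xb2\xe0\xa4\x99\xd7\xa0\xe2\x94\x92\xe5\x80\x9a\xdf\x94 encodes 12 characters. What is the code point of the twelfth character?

Offset 0: leading byte 0x26 = 00100110 → 1-byte char #1 = 26.
Offset 1: leading byte 0xC3 = 11000011 → 2-byte char #2 = C3 94.
Offset 3: leading byte 0xF2 = 11110010 → 4-byte char #3 = F2 B4 AB A9.
Offset 7: leading byte 0xF2 = 11110010 → 4-byte char #4 = F2 A5 86 84.
Offset 11: leading byte 0xC9 = 11001001 → 2-byte char #5 = C9 BA.
Offset 13: leading byte 0xED = 11101101 → 3-byte char #6 = ED 8C 92.
Offset 16: leading byte 0xF0 = 11110000 → 4-byte char #7 = F0 B7 83 B2.
Offset 20: leading byte 0xE0 = 11100000 → 3-byte char #8 = E0 A4 99.
Offset 23: leading byte 0xD7 = 11010111 → 2-byte char #9 = D7 A0.
Offset 25: leading byte 0xE2 = 11100010 → 3-byte char #10 = E2 94 92.
Offset 28: leading byte 0xE5 = 11100101 → 3-byte char #11 = E5 80 9A.
Offset 31: leading byte 0xDF = 11011111 → 2-byte char #12 = DF 94.
Leading byte 0xDF = 11011111 matches 110xxxxx → 2-byte sequence.
Byte 1: 0xDF = 11011111, payload 11111 (5 bits).
Byte 2: 0x94 = 10010100 (10xxxxxx ✓), payload 010100.
Concatenate: 11111010100 = 0x7D4 (11 bits → U+07D4).

U+07D4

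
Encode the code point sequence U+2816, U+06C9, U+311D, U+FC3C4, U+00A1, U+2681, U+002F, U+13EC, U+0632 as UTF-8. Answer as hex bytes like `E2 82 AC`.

U+2816: 3-byte form → E2 A0 96.
U+06C9: 2-byte form → DB 89.
U+311D: 3-byte form → E3 84 9D.
U+FC3C4: 4-byte form → F3 BC 8F 84.
U+00A1: 2-byte form → C2 A1.
U+2681: 3-byte form → E2 9A 81.
U+002F: 1-byte form → 2F.
U+13EC: 3-byte form → E1 8F AC.
U+0632: 2-byte form → D8 B2.
Concatenated (23 bytes): E2 A0 96 DB 89 E3 84 9D F3 BC 8F 84 C2 A1 E2 9A 81 2F E1 8F AC D8 B2.

E2 A0 96 DB 89 E3 84 9D F3 BC 8F 84 C2 A1 E2 9A 81 2F E1 8F AC D8 B2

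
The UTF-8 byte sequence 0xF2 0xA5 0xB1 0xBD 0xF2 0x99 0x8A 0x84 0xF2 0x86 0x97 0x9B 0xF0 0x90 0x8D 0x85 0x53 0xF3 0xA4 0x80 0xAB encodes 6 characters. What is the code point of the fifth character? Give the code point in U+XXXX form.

U+0053

Offset 0: leading byte 0xF2 = 11110010 → 4-byte char #1 = F2 A5 B1 BD.
Offset 4: leading byte 0xF2 = 11110010 → 4-byte char #2 = F2 99 8A 84.
Offset 8: leading byte 0xF2 = 11110010 → 4-byte char #3 = F2 86 97 9B.
Offset 12: leading byte 0xF0 = 11110000 → 4-byte char #4 = F0 90 8D 85.
Offset 16: leading byte 0x53 = 01010011 → 1-byte char #5 = 53.
Leading byte 0x53 = 01010011 matches 0xxxxxxx → 1-byte sequence.
Byte 1: 0x53 = 01010011, payload 1010011 (7 bits).
Concatenate: 1010011 = 0x53 (7 bits → U+0053).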